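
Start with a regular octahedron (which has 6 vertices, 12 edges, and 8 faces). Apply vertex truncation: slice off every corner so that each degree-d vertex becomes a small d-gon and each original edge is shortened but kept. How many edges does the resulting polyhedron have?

36

Truncation replaces each original edge-end by a new vertex, so V′ = 2E = 24.
Each original edge survives, and each old vertex of degree d contributes d new edges; summing degrees gives Σd = 2E, so E′ = E + 2E = 3E = 36.
Each original face survives and each original vertex becomes one new face: F′ = F + V = 14.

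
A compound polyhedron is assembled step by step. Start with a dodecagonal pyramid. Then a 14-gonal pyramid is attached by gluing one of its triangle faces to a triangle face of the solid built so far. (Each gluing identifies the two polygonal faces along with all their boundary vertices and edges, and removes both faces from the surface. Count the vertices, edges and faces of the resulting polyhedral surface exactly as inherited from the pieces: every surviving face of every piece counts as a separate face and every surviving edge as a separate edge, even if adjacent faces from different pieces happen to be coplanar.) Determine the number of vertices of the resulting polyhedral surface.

25

A dodecagonal pyramid: V=13, E=24, F=13.
Attach a 14-gonal pyramid (V=15, E=28, F=15) along a 3-gon: merge 3 vertices and 3 edges, delete both glued faces → V=25, E=49, F=26.
Check: V − E + F = 25 − 49 + 26 = 2.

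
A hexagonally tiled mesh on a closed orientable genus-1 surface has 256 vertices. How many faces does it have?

128

χ = 2 − 2·1 = 0, and every face is a hexagon so 6F = 2E.
V − E + F = 0 with E = 6F/2 gives 256 − (6/2 − 1)·F = 0, so F = 128 and E = 384.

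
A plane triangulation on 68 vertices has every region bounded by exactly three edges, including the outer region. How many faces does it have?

In a plane triangulation 3F = 2E and V − E + F = 2, so F = 2V − 4 = 2·68 − 4 = 132.

132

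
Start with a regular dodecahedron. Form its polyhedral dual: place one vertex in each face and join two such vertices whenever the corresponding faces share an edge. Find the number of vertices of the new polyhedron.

12

The base solid has V = 20, E = 30, F = 12.
The dual swaps V and F and preserves E: V′ = F = 12, E′ = E = 30, F′ = V = 20.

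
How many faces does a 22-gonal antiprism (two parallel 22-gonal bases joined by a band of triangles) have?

46

An antiprism on an n-gon has two n-gon caps and 2n triangles: V = 2·22 = 44, E = 4·22 = 88, F = 2·22 + 2 = 46.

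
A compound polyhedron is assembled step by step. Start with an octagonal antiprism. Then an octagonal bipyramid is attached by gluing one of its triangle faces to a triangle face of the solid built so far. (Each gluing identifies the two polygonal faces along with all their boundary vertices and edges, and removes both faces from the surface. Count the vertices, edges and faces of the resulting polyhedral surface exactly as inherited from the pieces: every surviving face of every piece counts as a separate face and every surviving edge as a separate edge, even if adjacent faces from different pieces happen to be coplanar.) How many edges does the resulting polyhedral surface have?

53

An octagonal antiprism: V=16, E=32, F=18.
Attach an octagonal bipyramid (V=10, E=24, F=16) along a 3-gon: merge 3 vertices and 3 edges, delete both glued faces → V=23, E=53, F=32.
Check: V − E + F = 23 − 53 + 32 = 2.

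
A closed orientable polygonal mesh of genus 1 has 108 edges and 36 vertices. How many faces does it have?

72

For a closed orientable surface of genus 1, χ = 2 − 2·1 = 0.
F = 0 − V + E = 0 − 36 + 108 = 72.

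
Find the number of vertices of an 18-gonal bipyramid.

A bipyramid over an n-gon has 2n triangular faces and n + 2 vertices: V = 18 + 2 = 20, E = 3·18 = 54, F = 2·18 = 36.
Check: V − E + F = 20 − 54 + 36 = 2.

20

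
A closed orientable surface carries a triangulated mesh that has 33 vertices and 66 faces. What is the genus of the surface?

1

Every face is a triangle, so 2E = 3·66 = 198, giving E = 99.
χ = V − E + F = 33 − 99 + 66 = 0.
For a closed orientable surface χ = 2 − 2g, so g = (2 − (0))/2 = 1.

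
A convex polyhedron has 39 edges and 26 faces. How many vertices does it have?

Here V − E + F = 2.
V = 2 + E − F = 2 + 39 − 26 = 15.

15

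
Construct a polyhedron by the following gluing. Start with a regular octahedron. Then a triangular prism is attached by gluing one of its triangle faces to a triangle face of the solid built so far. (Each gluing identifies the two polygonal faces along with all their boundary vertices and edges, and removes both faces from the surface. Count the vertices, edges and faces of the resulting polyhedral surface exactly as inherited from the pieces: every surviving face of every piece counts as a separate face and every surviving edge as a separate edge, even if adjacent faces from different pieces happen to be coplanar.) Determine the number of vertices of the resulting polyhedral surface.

9

A regular octahedron: V=6, E=12, F=8.
Attach a triangular prism (V=6, E=9, F=5) along a 3-gon: merge 3 vertices and 3 edges, delete both glued faces → V=9, E=18, F=11.
Check: V − E + F = 9 − 18 + 11 = 2.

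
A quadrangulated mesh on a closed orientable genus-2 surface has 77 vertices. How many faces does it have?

χ = 2 − 2·2 = -2, and every face is a square so 4F = 2E.
V − E + F = -2 with E = 4F/2 gives 77 − (4/2 − 1)·F = -2, so F = 79 and E = 158.

79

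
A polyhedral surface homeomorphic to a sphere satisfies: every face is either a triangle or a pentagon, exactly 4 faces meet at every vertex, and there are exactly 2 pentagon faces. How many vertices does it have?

10

Let x be the number of triangles; then F = 2 + x.
Edge–face incidences: 2E = 5·2 + 3·x = 10 + 3x.
Every vertex has degree 4, so 4V = 2E.
Euler: V − E + F = 2 ⇒ (2E)/4 − E + (2 + x) = 2.
Multiply by 8: 2·(2E) − 4·(2E) + 8·(2 + x) = 16, i.e. 16 + 8x − 2·(10 + 3x) = 16.
Collecting terms: 2x − 4 = 16, so 2x = 20, so x = 10.
Then 2E = 10 + 3·10 = 40, so E = 20, V = 2E/4 = 10, F = 2 + 10 = 12.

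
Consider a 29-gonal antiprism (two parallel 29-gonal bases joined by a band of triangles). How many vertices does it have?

An antiprism on an n-gon has two n-gon caps and 2n triangles: V = 2·29 = 58, E = 4·29 = 116, F = 2·29 + 2 = 60.

58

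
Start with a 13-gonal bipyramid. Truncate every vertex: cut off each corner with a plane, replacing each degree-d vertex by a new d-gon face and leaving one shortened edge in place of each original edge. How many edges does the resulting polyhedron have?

117

The base solid has V = 15, E = 39, F = 26.
Truncation replaces each original edge-end by a new vertex, so V′ = 2E = 78.
Each original edge survives, and each old vertex of degree d contributes d new edges; summing degrees gives Σd = 2E, so E′ = E + 2E = 3E = 117.
Each original face survives and each original vertex becomes one new face: F′ = F + V = 41.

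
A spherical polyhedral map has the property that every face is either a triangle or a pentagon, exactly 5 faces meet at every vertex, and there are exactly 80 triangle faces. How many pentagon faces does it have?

Let x be the number of pentagons; then F = 80 + x.
Edge–face incidences: 2E = 3·80 + 5·x = 240 + 5x.
Every vertex has degree 5, so 5V = 2E.
Euler: V − E + F = 2 ⇒ (2E)/5 − E + (80 + x) = 2.
Multiply by 10: 2·(2E) − 5·(2E) + 10·(80 + x) = 20, i.e. 800 + 10x − 3·(240 + 5x) = 20.
Collecting terms: −5x + 80 = 20, so −5x = −60, so x = 12.
Then 2E = 240 + 5·12 = 300, so E = 150, V = 2E/5 = 60, F = 80 + 12 = 92.

12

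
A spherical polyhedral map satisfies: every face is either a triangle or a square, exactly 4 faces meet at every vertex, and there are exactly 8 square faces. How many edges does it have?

28

Let x be the number of triangles; then F = 8 + x.
Edge–face incidences: 2E = 4·8 + 3·x = 32 + 3x.
Every vertex has degree 4, so 4V = 2E.
Euler: V − E + F = 2 ⇒ (2E)/4 − E + (8 + x) = 2.
Multiply by 8: 2·(2E) − 4·(2E) + 8·(8 + x) = 16, i.e. 64 + 8x − 2·(32 + 3x) = 16.
Collecting terms: 2x = 16, so x = 8.
Then 2E = 32 + 3·8 = 56, so E = 28, V = 2E/4 = 14, F = 8 + 8 = 16.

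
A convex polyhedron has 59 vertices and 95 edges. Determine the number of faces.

Here V − E + F = 2.
F = 2 − V + E = 2 − 59 + 95 = 38.

38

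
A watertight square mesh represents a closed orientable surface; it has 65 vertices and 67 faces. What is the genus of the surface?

2

Every face is a square, so 2E = 4·67 = 268, giving E = 134.
χ = V − E + F = 65 − 134 + 67 = -2.
For a closed orientable surface χ = 2 − 2g, so g = (2 − (-2))/2 = 2.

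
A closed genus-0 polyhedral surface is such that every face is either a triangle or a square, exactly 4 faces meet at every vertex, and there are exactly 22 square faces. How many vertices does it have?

28

Let x be the number of triangles; then F = 22 + x.
Edge–face incidences: 2E = 4·22 + 3·x = 88 + 3x.
Every vertex has degree 4, so 4V = 2E.
Euler: V − E + F = 2 ⇒ (2E)/4 − E + (22 + x) = 2.
Multiply by 8: 2·(2E) − 4·(2E) + 8·(22 + x) = 16, i.e. 176 + 8x − 2·(88 + 3x) = 16.
Collecting terms: 2x = 16, so x = 8.
Then 2E = 88 + 3·8 = 112, so E = 56, V = 2E/4 = 28, F = 22 + 8 = 30.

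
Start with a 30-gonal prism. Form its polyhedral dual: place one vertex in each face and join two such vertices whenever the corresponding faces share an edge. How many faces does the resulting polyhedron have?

The base solid has V = 60, E = 90, F = 32.
The dual swaps V and F and preserves E: V′ = F = 32, E′ = E = 90, F′ = V = 60.

60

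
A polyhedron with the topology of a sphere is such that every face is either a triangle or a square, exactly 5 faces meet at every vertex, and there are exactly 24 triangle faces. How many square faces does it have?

2

Let x be the number of squares; then F = 24 + x.
Edge–face incidences: 2E = 3·24 + 4·x = 72 + 4x.
Every vertex has degree 5, so 5V = 2E.
Euler: V − E + F = 2 ⇒ (2E)/5 − E + (24 + x) = 2.
Multiply by 10: 2·(2E) − 5·(2E) + 10·(24 + x) = 20, i.e. 240 + 10x − 3·(72 + 4x) = 20.
Collecting terms: −2x + 24 = 20, so −2x = −4, so x = 2.
Then 2E = 72 + 4·2 = 80, so E = 40, V = 2E/5 = 16, F = 24 + 2 = 26.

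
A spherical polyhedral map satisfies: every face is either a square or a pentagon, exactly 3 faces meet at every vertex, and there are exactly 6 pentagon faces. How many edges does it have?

21

Let x be the number of squares; then F = 6 + x.
Edge–face incidences: 2E = 5·6 + 4·x = 30 + 4x.
Every vertex has degree 3, so 3V = 2E.
Euler: V − E + F = 2 ⇒ (2E)/3 − E + (6 + x) = 2.
Multiply by 6: 2·(2E) − 3·(2E) + 6·(6 + x) = 12, i.e. 36 + 6x − (30 + 4x) = 12.
Collecting terms: 2x + 6 = 12, so 2x = 6, so x = 3.
Then 2E = 30 + 4·3 = 42, so E = 21, V = 2E/3 = 14, F = 6 + 3 = 9.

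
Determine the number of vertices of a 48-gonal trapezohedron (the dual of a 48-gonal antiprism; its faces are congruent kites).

The n-trapezohedron (dual of the n-antiprism) has V = 2·48 + 2 = 98, E = 4·48 = 192, F = 2·48 = 96.

98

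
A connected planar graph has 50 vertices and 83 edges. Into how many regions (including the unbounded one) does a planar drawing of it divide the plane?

Euler's formula for a connected plane graph: V − E + F = 2, so F = 2 − 50 + 83 = 35.

35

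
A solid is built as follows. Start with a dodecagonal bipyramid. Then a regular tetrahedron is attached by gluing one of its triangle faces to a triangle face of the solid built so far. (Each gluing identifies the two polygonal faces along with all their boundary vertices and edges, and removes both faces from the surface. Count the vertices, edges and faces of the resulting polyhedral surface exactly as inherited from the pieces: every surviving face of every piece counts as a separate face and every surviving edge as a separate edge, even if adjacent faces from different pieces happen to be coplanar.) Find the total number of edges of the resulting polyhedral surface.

A dodecagonal bipyramid: V=14, E=36, F=24.
Attach a regular tetrahedron (V=4, E=6, F=4) along a 3-gon: merge 3 vertices and 3 edges, delete both glued faces → V=15, E=39, F=26.
Check: V − E + F = 15 − 39 + 26 = 2.

39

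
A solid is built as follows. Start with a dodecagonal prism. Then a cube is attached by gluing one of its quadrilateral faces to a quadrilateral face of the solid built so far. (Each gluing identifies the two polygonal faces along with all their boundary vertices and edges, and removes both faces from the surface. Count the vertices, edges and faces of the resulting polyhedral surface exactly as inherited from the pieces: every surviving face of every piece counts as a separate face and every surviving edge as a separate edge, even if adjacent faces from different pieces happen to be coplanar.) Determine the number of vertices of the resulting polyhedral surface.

A dodecagonal prism: V=24, E=36, F=14.
Attach a cube (V=8, E=12, F=6) along a 4-gon: merge 4 vertices and 4 edges, delete both glued faces → V=28, E=44, F=18.
Check: V − E + F = 28 − 44 + 18 = 2.

28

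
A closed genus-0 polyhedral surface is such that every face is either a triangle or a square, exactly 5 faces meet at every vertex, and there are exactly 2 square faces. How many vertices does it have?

16

Let x be the number of triangles; then F = 2 + x.
Edge–face incidences: 2E = 4·2 + 3·x = 8 + 3x.
Every vertex has degree 5, so 5V = 2E.
Euler: V − E + F = 2 ⇒ (2E)/5 − E + (2 + x) = 2.
Multiply by 10: 2·(2E) − 5·(2E) + 10·(2 + x) = 20, i.e. 20 + 10x − 3·(8 + 3x) = 20.
Collecting terms: x − 4 = 20, so x = 24.
Then 2E = 8 + 3·24 = 80, so E = 40, V = 2E/5 = 16, F = 2 + 24 = 26.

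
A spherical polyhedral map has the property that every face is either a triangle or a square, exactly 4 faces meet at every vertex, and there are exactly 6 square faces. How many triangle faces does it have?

8

Let x be the number of triangles; then F = 6 + x.
Edge–face incidences: 2E = 4·6 + 3·x = 24 + 3x.
Every vertex has degree 4, so 4V = 2E.
Euler: V − E + F = 2 ⇒ (2E)/4 − E + (6 + x) = 2.
Multiply by 8: 2·(2E) − 4·(2E) + 8·(6 + x) = 16, i.e. 48 + 8x − 2·(24 + 3x) = 16.
Collecting terms: 2x = 16, so x = 8.
Then 2E = 24 + 3·8 = 48, so E = 24, V = 2E/4 = 12, F = 6 + 8 = 14.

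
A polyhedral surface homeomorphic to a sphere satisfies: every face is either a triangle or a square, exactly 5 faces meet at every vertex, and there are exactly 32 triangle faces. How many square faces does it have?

Let x be the number of squares; then F = 32 + x.
Edge–face incidences: 2E = 3·32 + 4·x = 96 + 4x.
Every vertex has degree 5, so 5V = 2E.
Euler: V − E + F = 2 ⇒ (2E)/5 − E + (32 + x) = 2.
Multiply by 10: 2·(2E) − 5·(2E) + 10·(32 + x) = 20, i.e. 320 + 10x − 3·(96 + 4x) = 20.
Collecting terms: −2x + 32 = 20, so −2x = −12, so x = 6.
Then 2E = 96 + 4·6 = 120, so E = 60, V = 2E/5 = 24, F = 32 + 6 = 38.

6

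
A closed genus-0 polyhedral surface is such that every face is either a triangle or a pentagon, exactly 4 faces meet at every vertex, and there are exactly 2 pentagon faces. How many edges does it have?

20

Let x be the number of triangles; then F = 2 + x.
Edge–face incidences: 2E = 5·2 + 3·x = 10 + 3x.
Every vertex has degree 4, so 4V = 2E.
Euler: V − E + F = 2 ⇒ (2E)/4 − E + (2 + x) = 2.
Multiply by 8: 2·(2E) − 4·(2E) + 8·(2 + x) = 16, i.e. 16 + 8x − 2·(10 + 3x) = 16.
Collecting terms: 2x − 4 = 16, so 2x = 20, so x = 10.
Then 2E = 10 + 3·10 = 40, so E = 20, V = 2E/4 = 10, F = 2 + 10 = 12.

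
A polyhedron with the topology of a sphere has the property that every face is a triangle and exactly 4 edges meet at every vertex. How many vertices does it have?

Each face has 3 edges and each edge borders two faces, so 2E = 3F.
Each vertex has degree 4, so 4V = 2E and hence V = 3F/4.
Euler: V − E + F = 2 ⇒ (3F/4) − (3F/2) + F = 2.
Multiply by 8: (6 − 12 + 8)F = 16, i.e. 2F = 16.
So F = 8, E = 3·8/2 = 12, V = 3·8/4 = 6.

6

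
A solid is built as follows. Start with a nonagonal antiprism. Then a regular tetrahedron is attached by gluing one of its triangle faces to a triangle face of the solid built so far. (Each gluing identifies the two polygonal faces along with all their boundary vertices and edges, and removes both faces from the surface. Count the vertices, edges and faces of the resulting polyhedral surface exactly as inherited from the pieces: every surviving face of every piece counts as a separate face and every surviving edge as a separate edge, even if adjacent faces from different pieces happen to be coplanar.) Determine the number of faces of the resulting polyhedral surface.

A nonagonal antiprism: V=18, E=36, F=20.
Attach a regular tetrahedron (V=4, E=6, F=4) along a 3-gon: merge 3 vertices and 3 edges, delete both glued faces → V=19, E=39, F=22.
Check: V − E + F = 19 − 39 + 22 = 2.

22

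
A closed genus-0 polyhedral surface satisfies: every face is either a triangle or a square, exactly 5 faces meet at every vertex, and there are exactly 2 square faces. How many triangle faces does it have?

24

Let x be the number of triangles; then F = 2 + x.
Edge–face incidences: 2E = 4·2 + 3·x = 8 + 3x.
Every vertex has degree 5, so 5V = 2E.
Euler: V − E + F = 2 ⇒ (2E)/5 − E + (2 + x) = 2.
Multiply by 10: 2·(2E) − 5·(2E) + 10·(2 + x) = 20, i.e. 20 + 10x − 3·(8 + 3x) = 20.
Collecting terms: x − 4 = 20, so x = 24.
Then 2E = 8 + 3·24 = 80, so E = 40, V = 2E/5 = 16, F = 2 + 24 = 26.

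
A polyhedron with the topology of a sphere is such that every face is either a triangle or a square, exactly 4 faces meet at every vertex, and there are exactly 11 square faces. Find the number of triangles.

8

Let x be the number of triangles; then F = 11 + x.
Edge–face incidences: 2E = 4·11 + 3·x = 44 + 3x.
Every vertex has degree 4, so 4V = 2E.
Euler: V − E + F = 2 ⇒ (2E)/4 − E + (11 + x) = 2.
Multiply by 8: 2·(2E) − 4·(2E) + 8·(11 + x) = 16, i.e. 88 + 8x − 2·(44 + 3x) = 16.
Collecting terms: 2x = 16, so x = 8.
Then 2E = 44 + 3·8 = 68, so E = 34, V = 2E/4 = 17, F = 11 + 8 = 19.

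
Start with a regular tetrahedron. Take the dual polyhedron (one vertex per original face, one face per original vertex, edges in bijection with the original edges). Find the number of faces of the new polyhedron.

The base solid has V = 4, E = 6, F = 4.
The dual swaps V and F and preserves E: V′ = F = 4, E′ = E = 6, F′ = V = 4.

4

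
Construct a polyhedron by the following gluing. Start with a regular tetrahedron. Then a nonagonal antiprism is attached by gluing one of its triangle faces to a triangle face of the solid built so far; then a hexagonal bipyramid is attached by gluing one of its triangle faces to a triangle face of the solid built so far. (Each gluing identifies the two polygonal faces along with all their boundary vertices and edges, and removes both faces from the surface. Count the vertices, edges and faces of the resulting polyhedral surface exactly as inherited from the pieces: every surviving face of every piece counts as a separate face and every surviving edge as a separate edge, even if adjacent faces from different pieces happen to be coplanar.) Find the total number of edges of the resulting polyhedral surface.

A regular tetrahedron: V=4, E=6, F=4.
Attach a nonagonal antiprism (V=18, E=36, F=20) along a 3-gon: merge 3 vertices and 3 edges, delete both glued faces → V=19, E=39, F=22.
Attach a hexagonal bipyramid (V=8, E=18, F=12) along a 3-gon: merge 3 vertices and 3 edges, delete both glued faces → V=24, E=54, F=32.
Check: V − E + F = 24 − 54 + 32 = 2.

54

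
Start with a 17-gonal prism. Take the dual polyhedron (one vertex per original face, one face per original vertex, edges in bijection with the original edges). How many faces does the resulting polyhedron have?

34

The base solid has V = 34, E = 51, F = 19.
The dual swaps V and F and preserves E: V′ = F = 19, E′ = E = 51, F′ = V = 34.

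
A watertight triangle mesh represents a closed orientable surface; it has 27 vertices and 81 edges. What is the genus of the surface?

1

Every face is a triangle and each edge borders two faces, so 3F = 2·81, giving F = 54.
χ = V − E + F = 27 − 81 + 54 = 0.
For a closed orientable surface χ = 2 − 2g, so g = (2 − (0))/2 = 1.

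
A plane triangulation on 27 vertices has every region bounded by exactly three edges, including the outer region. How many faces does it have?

In a plane triangulation 3F = 2E and V − E + F = 2, so F = 2V − 4 = 2·27 − 4 = 50.

50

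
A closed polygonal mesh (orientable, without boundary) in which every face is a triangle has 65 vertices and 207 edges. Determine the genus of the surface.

3

Every face is a triangle and each edge borders two faces, so 3F = 2·207, giving F = 138.
χ = V − E + F = 65 − 207 + 138 = -4.
For a closed orientable surface χ = 2 − 2g, so g = (2 − (-4))/2 = 3.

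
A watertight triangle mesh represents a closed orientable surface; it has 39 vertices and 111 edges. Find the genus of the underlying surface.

0

Every face is a triangle and each edge borders two faces, so 3F = 2·111, giving F = 74.
χ = V − E + F = 39 − 111 + 74 = 2.
For a closed orientable surface χ = 2 − 2g, so g = (2 − (2))/2 = 0.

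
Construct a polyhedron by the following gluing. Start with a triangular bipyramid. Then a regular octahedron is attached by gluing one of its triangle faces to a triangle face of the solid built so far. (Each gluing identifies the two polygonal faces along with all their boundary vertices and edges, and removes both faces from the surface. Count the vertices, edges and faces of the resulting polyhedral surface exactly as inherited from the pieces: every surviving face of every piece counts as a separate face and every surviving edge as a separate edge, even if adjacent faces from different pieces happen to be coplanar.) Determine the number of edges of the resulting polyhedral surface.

18

A triangular bipyramid: V=5, E=9, F=6.
Attach a regular octahedron (V=6, E=12, F=8) along a 3-gon: merge 3 vertices and 3 edges, delete both glued faces → V=8, E=18, F=12.
Check: V − E + F = 8 − 18 + 12 = 2.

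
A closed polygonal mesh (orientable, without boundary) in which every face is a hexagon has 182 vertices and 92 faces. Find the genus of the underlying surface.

2

Every face is a hexagon, so 2E = 6·92 = 552, giving E = 276.
χ = V − E + F = 182 − 276 + 92 = -2.
For a closed orientable surface χ = 2 − 2g, so g = (2 − (-2))/2 = 2.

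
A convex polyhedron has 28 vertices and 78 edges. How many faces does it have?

52

Here V − E + F = 2.
F = 2 − V + E = 2 − 28 + 78 = 52.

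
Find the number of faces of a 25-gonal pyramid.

A pyramid on an n-gon base has one n-gon and n triangles: V = 25 + 1 = 26, E = 2·25 = 50, F = 25 + 1 = 26.

26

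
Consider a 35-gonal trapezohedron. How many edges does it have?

140

The n-trapezohedron (dual of the n-antiprism) has V = 2·35 + 2 = 72, E = 4·35 = 140, F = 2·35 = 70.
Check: V − E + F = 72 − 140 + 70 = 2.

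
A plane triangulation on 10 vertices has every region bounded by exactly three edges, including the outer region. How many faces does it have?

16

In a plane triangulation 3F = 2E and V − E + F = 2, so F = 2V − 4 = 2·10 − 4 = 16.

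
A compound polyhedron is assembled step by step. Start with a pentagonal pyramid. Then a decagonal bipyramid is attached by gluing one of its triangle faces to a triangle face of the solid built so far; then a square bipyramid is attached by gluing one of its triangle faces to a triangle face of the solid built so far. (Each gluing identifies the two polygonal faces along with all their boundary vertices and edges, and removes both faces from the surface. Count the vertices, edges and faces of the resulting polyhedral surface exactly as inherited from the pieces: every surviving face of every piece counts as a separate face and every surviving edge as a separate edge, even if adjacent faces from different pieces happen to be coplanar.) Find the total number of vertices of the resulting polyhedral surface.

18

A pentagonal pyramid: V=6, E=10, F=6.
Attach a decagonal bipyramid (V=12, E=30, F=20) along a 3-gon: merge 3 vertices and 3 edges, delete both glued faces → V=15, E=37, F=24.
Attach a square bipyramid (V=6, E=12, F=8) along a 3-gon: merge 3 vertices and 3 edges, delete both glued faces → V=18, E=46, F=30.
Check: V − E + F = 18 − 46 + 30 = 2.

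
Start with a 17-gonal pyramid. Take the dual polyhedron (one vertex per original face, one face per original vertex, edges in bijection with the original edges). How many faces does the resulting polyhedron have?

The base solid has V = 18, E = 34, F = 18.
The dual swaps V and F and preserves E: V′ = F = 18, E′ = E = 34, F′ = V = 18.

18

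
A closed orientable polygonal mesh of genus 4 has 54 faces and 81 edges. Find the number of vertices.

21

For a closed orientable surface of genus 4, χ = 2 − 2·4 = -6.
V = -6 + E − F = -6 + 81 − 54 = 21.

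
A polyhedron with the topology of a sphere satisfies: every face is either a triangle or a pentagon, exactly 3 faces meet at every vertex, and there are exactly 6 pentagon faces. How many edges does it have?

Let x be the number of triangles; then F = 6 + x.
Edge–face incidences: 2E = 5·6 + 3·x = 30 + 3x.
Every vertex has degree 3, so 3V = 2E.
Euler: V − E + F = 2 ⇒ (2E)/3 − E + (6 + x) = 2.
Multiply by 6: 2·(2E) − 3·(2E) + 6·(6 + x) = 12, i.e. 36 + 6x − (30 + 3x) = 12.
Collecting terms: 3x + 6 = 12, so 3x = 6, so x = 2.
Then 2E = 30 + 3·2 = 36, so E = 18, V = 2E/3 = 12, F = 6 + 2 = 8.

18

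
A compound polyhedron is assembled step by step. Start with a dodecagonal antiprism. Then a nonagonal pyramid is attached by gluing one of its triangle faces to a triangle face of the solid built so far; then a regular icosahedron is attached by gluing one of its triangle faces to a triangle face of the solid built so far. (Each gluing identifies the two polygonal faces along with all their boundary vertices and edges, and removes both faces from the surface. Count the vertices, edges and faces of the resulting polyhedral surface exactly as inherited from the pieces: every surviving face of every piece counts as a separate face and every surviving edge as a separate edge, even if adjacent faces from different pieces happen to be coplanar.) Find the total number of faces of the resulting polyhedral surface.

A dodecagonal antiprism: V=24, E=48, F=26.
Attach a nonagonal pyramid (V=10, E=18, F=10) along a 3-gon: merge 3 vertices and 3 edges, delete both glued faces → V=31, E=63, F=34.
Attach a regular icosahedron (V=12, E=30, F=20) along a 3-gon: merge 3 vertices and 3 edges, delete both glued faces → V=40, E=90, F=52.
Check: V − E + F = 40 − 90 + 52 = 2.

52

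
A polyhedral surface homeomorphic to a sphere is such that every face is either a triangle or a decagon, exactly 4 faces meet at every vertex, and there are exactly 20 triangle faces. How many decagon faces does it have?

Let x be the number of decagons; then F = 20 + x.
Edge–face incidences: 2E = 3·20 + 10·x = 60 + 10x.
Every vertex has degree 4, so 4V = 2E.
Euler: V − E + F = 2 ⇒ (2E)/4 − E + (20 + x) = 2.
Multiply by 8: 2·(2E) − 4·(2E) + 8·(20 + x) = 16, i.e. 160 + 8x − 2·(60 + 10x) = 16.
Collecting terms: −12x + 40 = 16, so −12x = −24, so x = 2.
Then 2E = 60 + 10·2 = 80, so E = 40, V = 2E/4 = 20, F = 20 + 2 = 22.

2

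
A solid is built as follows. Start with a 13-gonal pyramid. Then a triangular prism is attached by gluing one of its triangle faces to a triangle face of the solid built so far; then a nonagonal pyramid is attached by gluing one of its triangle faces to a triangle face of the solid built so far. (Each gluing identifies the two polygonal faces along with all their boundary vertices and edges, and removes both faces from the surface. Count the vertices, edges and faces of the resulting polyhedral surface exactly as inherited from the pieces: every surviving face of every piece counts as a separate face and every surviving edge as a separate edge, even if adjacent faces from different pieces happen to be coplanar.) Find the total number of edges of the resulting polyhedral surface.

47

A 13-gonal pyramid: V=14, E=26, F=14.
Attach a triangular prism (V=6, E=9, F=5) along a 3-gon: merge 3 vertices and 3 edges, delete both glued faces → V=17, E=32, F=17.
Attach a nonagonal pyramid (V=10, E=18, F=10) along a 3-gon: merge 3 vertices and 3 edges, delete both glued faces → V=24, E=47, F=25.
Check: V − E + F = 24 − 47 + 25 = 2.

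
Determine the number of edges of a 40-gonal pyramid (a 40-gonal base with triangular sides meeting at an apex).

A pyramid on an n-gon base has one n-gon and n triangles: V = 40 + 1 = 41, E = 2·40 = 80, F = 40 + 1 = 41.
Check: V − E + F = 41 − 80 + 41 = 2.

80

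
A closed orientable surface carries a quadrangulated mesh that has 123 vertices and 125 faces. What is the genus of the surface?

Every face is a square, so 2E = 4·125 = 500, giving E = 250.
χ = V − E + F = 123 − 250 + 125 = -2.
For a closed orientable surface χ = 2 − 2g, so g = (2 − (-2))/2 = 2.

2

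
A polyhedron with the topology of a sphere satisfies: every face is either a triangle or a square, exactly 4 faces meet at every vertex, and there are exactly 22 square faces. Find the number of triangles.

8

Let x be the number of triangles; then F = 22 + x.
Edge–face incidences: 2E = 4·22 + 3·x = 88 + 3x.
Every vertex has degree 4, so 4V = 2E.
Euler: V − E + F = 2 ⇒ (2E)/4 − E + (22 + x) = 2.
Multiply by 8: 2·(2E) − 4·(2E) + 8·(22 + x) = 16, i.e. 176 + 8x − 2·(88 + 3x) = 16.
Collecting terms: 2x = 16, so x = 8.
Then 2E = 88 + 3·8 = 112, so E = 56, V = 2E/4 = 28, F = 22 + 8 = 30.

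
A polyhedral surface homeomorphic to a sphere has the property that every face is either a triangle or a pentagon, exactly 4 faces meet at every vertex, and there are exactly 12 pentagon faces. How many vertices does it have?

30

Let x be the number of triangles; then F = 12 + x.
Edge–face incidences: 2E = 5·12 + 3·x = 60 + 3x.
Every vertex has degree 4, so 4V = 2E.
Euler: V − E + F = 2 ⇒ (2E)/4 − E + (12 + x) = 2.
Multiply by 8: 2·(2E) − 4·(2E) + 8·(12 + x) = 16, i.e. 96 + 8x − 2·(60 + 3x) = 16.
Collecting terms: 2x − 24 = 16, so 2x = 40, so x = 20.
Then 2E = 60 + 3·20 = 120, so E = 60, V = 2E/4 = 30, F = 12 + 20 = 32.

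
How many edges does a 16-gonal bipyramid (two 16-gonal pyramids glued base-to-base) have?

48

A bipyramid over an n-gon has 2n triangular faces and n + 2 vertices: V = 16 + 2 = 18, E = 3·16 = 48, F = 2·16 = 32.
Check: V − E + F = 18 − 48 + 32 = 2.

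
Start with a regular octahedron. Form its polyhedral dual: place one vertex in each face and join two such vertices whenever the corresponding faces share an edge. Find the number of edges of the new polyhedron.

The base solid has V = 6, E = 12, F = 8.
The dual swaps V and F and preserves E: V′ = F = 8, E′ = E = 12, F′ = V = 6.

12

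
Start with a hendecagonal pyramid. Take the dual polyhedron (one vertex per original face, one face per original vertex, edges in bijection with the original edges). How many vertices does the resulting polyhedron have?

The base solid has V = 12, E = 22, F = 12.
The dual swaps V and F and preserves E: V′ = F = 12, E′ = E = 22, F′ = V = 12.

12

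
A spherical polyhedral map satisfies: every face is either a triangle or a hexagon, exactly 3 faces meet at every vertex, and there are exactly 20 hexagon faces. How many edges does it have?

Let x be the number of triangles; then F = 20 + x.
Edge–face incidences: 2E = 6·20 + 3·x = 120 + 3x.
Every vertex has degree 3, so 3V = 2E.
Euler: V − E + F = 2 ⇒ (2E)/3 − E + (20 + x) = 2.
Multiply by 6: 2·(2E) − 3·(2E) + 6·(20 + x) = 12, i.e. 120 + 6x − (120 + 3x) = 12.
Collecting terms: 3x = 12, so x = 4.
Then 2E = 120 + 3·4 = 132, so E = 66, V = 2E/3 = 44, F = 20 + 4 = 24.

66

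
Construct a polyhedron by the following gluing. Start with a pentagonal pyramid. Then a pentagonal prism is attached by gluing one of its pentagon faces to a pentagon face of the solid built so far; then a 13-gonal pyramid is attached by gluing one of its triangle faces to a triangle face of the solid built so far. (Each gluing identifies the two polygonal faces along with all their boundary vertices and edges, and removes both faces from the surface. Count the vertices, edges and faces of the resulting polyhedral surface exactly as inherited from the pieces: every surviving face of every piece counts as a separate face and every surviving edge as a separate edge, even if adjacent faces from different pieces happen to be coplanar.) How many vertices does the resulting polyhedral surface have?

22

A pentagonal pyramid: V=6, E=10, F=6.
Attach a pentagonal prism (V=10, E=15, F=7) along a 5-gon: merge 5 vertices and 5 edges, delete both glued faces → V=11, E=20, F=11.
Attach a 13-gonal pyramid (V=14, E=26, F=14) along a 3-gon: merge 3 vertices and 3 edges, delete both glued faces → V=22, E=43, F=23.
Check: V − E + F = 22 − 43 + 23 = 2.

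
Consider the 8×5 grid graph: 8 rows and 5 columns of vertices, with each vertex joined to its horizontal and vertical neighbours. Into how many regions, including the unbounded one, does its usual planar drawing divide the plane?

29

The grid has V = 8·5 = 40 vertices and E = 8·4 + 5·7 = 67 edges.
F = 2 − V + E = 2 − 40 + 67 = 29.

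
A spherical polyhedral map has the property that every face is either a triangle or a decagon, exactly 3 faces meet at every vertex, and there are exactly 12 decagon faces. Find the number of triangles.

Let x be the number of triangles; then F = 12 + x.
Edge–face incidences: 2E = 10·12 + 3·x = 120 + 3x.
Every vertex has degree 3, so 3V = 2E.
Euler: V − E + F = 2 ⇒ (2E)/3 − E + (12 + x) = 2.
Multiply by 6: 2·(2E) − 3·(2E) + 6·(12 + x) = 12, i.e. 72 + 6x − (120 + 3x) = 12.
Collecting terms: 3x − 48 = 12, so 3x = 60, so x = 20.
Then 2E = 120 + 3·20 = 180, so E = 90, V = 2E/3 = 60, F = 12 + 20 = 32.

20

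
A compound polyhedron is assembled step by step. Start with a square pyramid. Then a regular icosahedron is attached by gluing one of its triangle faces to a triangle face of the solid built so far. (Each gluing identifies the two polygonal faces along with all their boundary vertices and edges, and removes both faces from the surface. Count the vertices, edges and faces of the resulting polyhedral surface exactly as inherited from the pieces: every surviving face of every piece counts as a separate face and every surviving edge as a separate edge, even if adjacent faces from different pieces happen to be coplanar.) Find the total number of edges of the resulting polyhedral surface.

A square pyramid: V=5, E=8, F=5.
Attach a regular icosahedron (V=12, E=30, F=20) along a 3-gon: merge 3 vertices and 3 edges, delete both glued faces → V=14, E=35, F=23.
Check: V − E + F = 14 − 35 + 23 = 2.

35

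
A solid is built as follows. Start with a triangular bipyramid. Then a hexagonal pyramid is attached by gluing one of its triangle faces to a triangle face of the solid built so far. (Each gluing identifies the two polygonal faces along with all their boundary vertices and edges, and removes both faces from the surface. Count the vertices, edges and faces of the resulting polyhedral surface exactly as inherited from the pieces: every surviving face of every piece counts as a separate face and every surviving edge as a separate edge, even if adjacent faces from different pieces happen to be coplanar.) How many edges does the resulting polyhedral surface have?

A triangular bipyramid: V=5, E=9, F=6.
Attach a hexagonal pyramid (V=7, E=12, F=7) along a 3-gon: merge 3 vertices and 3 edges, delete both glued faces → V=9, E=18, F=11.
Check: V − E + F = 9 − 18 + 11 = 2.

18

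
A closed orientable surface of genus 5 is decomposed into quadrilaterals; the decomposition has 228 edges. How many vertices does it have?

χ = 2 − 2·5 = -8, and every face is a square so 4F = 2E.
F = 2E/4 = 114. Then V = -8 + E − F = -8 + 228 − 114 = 106.

106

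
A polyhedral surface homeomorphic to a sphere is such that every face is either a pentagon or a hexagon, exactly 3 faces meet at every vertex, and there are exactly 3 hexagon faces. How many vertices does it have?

Let x be the number of pentagons; then F = 3 + x.
Edge–face incidences: 2E = 6·3 + 5·x = 18 + 5x.
Every vertex has degree 3, so 3V = 2E.
Euler: V − E + F = 2 ⇒ (2E)/3 − E + (3 + x) = 2.
Multiply by 6: 2·(2E) − 3·(2E) + 6·(3 + x) = 12, i.e. 18 + 6x − (18 + 5x) = 12.
Collecting terms: x = 12.
Then 2E = 18 + 5·12 = 78, so E = 39, V = 2E/3 = 26, F = 3 + 12 = 15.

26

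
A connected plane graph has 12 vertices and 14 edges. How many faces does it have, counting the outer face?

Euler's formula for a connected plane graph: V − E + F = 2, so F = 2 − 12 + 14 = 4.

4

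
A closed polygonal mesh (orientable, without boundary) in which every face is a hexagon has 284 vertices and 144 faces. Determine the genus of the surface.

Every face is a hexagon, so 2E = 6·144 = 864, giving E = 432.
χ = V − E + F = 284 − 432 + 144 = -4.
For a closed orientable surface χ = 2 − 2g, so g = (2 − (-4))/2 = 3.

3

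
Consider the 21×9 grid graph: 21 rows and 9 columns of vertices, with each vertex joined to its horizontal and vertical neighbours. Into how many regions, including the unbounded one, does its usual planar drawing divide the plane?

The grid has V = 21·9 = 189 vertices and E = 21·8 + 9·20 = 348 edges.
F = 2 − V + E = 2 − 189 + 348 = 161.

161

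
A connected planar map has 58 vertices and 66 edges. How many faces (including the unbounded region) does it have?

10

Euler's formula for a connected plane graph: V − E + F = 2, so F = 2 − 58 + 66 = 10.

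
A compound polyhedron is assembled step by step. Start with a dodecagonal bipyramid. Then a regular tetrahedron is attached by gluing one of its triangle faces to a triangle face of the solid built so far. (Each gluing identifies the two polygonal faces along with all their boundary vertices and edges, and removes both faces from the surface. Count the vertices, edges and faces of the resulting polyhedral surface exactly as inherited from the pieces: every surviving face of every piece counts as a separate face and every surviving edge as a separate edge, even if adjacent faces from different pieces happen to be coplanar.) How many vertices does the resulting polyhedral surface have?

15

A dodecagonal bipyramid: V=14, E=36, F=24.
Attach a regular tetrahedron (V=4, E=6, F=4) along a 3-gon: merge 3 vertices and 3 edges, delete both glued faces → V=15, E=39, F=26.
Check: V − E + F = 15 − 39 + 26 = 2.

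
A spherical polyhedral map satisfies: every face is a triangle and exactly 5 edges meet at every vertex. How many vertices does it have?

Each face has 3 edges and each edge borders two faces, so 2E = 3F.
Each vertex has degree 5, so 5V = 2E and hence V = 3F/5.
Euler: V − E + F = 2 ⇒ (3F/5) − (3F/2) + F = 2.
Multiply by 10: (6 − 15 + 10)F = 20, i.e. 1F = 20.
So F = 20, E = 3·20/2 = 30, V = 3·20/5 = 12.

12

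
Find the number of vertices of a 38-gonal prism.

A prism on an n-gon has two n-gon bases and n rectangular sides: V = 2·38 = 76, E = 3·38 = 114, F = 38 + 2 = 40.
Check: V − E + F = 76 − 114 + 40 = 2.

76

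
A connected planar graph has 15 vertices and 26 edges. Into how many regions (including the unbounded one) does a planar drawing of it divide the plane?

Euler's formula for a connected plane graph: V − E + F = 2, so F = 2 − 15 + 26 = 13.

13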